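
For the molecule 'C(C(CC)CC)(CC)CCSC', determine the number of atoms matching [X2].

1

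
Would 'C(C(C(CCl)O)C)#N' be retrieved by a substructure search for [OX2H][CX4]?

Yes

The pattern [OX2H][CX4] describes a hydroxyl oxygen bound to an sp3 (X4) carbon — an aliphatic alcohol.
The molecule carries a hydroxyl group (-OH), whose atoms satisfy every constraint of the query, so the pattern matches.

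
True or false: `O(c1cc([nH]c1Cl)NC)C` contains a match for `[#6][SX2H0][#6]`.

The pattern [#6][SX2H0][#6] describes an aliphatic sulfur bridging two carbons with no H on the sulfur — a thioether.
The closest candidate here is a methoxy ether (-OCH3), but the bridging atom is O, not S. No other fragment satisfies the full query, so there is no match.

False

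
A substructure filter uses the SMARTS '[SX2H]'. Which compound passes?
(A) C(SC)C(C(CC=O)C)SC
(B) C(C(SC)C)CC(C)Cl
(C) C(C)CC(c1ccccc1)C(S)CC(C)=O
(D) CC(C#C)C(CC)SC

C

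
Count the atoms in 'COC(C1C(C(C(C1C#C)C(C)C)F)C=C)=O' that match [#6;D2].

Check the 17 heavy atoms by environment: 7× C (D3) → no; 1× F (D1) → no; 2× C (D2) → match; 5× C (D1) → no; 1× O (D1) → no; 1× O (D2) → no.
That gives 2 matching atoms.

2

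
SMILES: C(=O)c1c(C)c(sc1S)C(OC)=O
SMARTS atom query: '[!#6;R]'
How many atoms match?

The query [!#6;R] means: non-carbon atom that is part of a ring.
Check the 13 heavy atoms by environment: 1× s (aromatic, in 5-ring) → match; 4× c (aromatic, in 5-ring) → no; 4× C (acyclic) → no; 3× O (acyclic) → no; 1× S (acyclic) → no.
That gives 1 matching atom.

1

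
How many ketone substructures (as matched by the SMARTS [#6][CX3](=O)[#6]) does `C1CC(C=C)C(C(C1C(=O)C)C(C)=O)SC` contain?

2

[#6][CX3](=O)[#6] is the SMARTS for a ketone: a carbonyl carbon (no H) flanked by two carbons.
The molecule carries 2 separate instances of an acetyl/ketone group (-C(=O)CH3) meeting every constraint; each maps to a distinct set of atoms, giving 2 matches.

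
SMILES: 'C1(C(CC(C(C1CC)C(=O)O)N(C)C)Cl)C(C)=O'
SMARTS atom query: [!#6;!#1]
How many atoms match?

5

The query [!#6;!#1] means: not carbon and not hydrogen — any heteroatom.
Check the 18 heavy atoms by environment: 13× C → no; 3× O → match; 1× N → match; 1× Cl → match.
Summing the matching environments: 3 + 1 + 1 = 5 matching atoms.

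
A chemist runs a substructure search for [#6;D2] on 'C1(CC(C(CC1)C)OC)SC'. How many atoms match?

Check the 11 heavy atoms by environment: 3× C (D2) → match; 3× C (D3) → no; 3× C (D1) → no; 1× S (D2) → no; 1× O (D2) → no.
That gives 3 matching atoms.

3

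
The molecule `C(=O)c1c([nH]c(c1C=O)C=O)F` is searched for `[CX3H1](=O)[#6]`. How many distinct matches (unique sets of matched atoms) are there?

3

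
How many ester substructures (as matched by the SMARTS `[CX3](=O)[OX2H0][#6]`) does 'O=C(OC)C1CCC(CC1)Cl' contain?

1

[CX3](=O)[OX2H0][#6] is the SMARTS for an ester: a carbonyl carbon bonded to an oxygen that is itself bonded to carbon (no H on that O).
Exactly one fragment in the molecule meets all constraints, giving 1 match.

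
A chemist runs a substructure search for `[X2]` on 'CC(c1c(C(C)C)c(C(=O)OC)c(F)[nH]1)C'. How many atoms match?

1

The query [X2] means: any atom with exactly two total connections (bonds + H).
Check the 16 heavy atoms by environment: 1× n (aromatic, X3) → no; 4× c (aromatic, X3) → no; 1× F (X1) → no; 1× C (X3) → no; 1× O (X1) → no; 1× O (X2) → match; 7× C (X4) → no.
That gives 1 matching atom.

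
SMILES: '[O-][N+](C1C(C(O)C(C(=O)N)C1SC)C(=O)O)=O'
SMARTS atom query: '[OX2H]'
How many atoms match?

2

The query [OX2H] means: aliphatic oxygen with two connections, one of which is H — an -OH oxygen.
Check the 17 heavy atoms by environment: 5× C (H1, X4) → no; 1× S (H0, X2) → no; 1× C (H3, X4) → no; 2× O (H1, X2) → match; 2× C (H0, X3) → no; 3× O (H0, X1) → no; 1× N (charge +1, H0, X3) → no; 1× O (charge -1, H0, X1) → no; 1× N (H2, X3) → no.
That gives 2 matching atoms.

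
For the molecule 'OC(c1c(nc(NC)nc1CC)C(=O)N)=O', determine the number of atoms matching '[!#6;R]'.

The query [!#6;R] means: non-carbon atom that is part of a ring.
Check the 16 heavy atoms by environment: 2× n (aromatic, in 6-ring) → match; 4× c (aromatic, in 6-ring) → no; 2× N (acyclic) → no; 5× C (acyclic) → no; 3× O (acyclic) → no.
That gives 2 matching atoms.

2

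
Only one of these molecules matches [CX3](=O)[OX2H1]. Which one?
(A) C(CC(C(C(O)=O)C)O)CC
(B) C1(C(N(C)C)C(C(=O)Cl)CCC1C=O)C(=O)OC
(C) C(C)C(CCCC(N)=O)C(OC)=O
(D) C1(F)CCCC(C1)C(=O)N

[CX3](=O)[OX2H1] describes an sp2 carbon double-bonded to O and single-bonded to an -OH oxygen (a carboxylic acid).
(A) contains a carboxylic acid group (-C(=O)OH), which satisfies every atom and bond constraint.
(B) has an acyl chloride (-C(=O)Cl) but the carbonyl is bonded to Cl, not to an -OH oxygen.
(C) has a primary amide (-C(=O)NH2) but the carbonyl is bonded to N, not to an -OH oxygen.
(D) has a primary amide (-C(=O)NH2) but the carbonyl is bonded to N, not to an -OH oxygen.
So the answer is (A).

A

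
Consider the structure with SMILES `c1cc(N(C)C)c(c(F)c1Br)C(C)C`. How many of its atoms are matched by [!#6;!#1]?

3

Check the 14 heavy atoms by environment: 6× c (aromatic) → no; 1× N → match; 5× C → no; 1× Br → match; 1× F → match.
Summing the matching environments: 1 + 1 + 1 = 3 matching atoms.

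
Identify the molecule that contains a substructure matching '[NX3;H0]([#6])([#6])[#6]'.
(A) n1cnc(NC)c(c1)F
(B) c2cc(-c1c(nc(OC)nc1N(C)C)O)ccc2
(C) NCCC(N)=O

B

[NX3;H0]([#6])([#6])[#6] describes a trivalent nitrogen with no H, bonded to three carbons (a tertiary amine).
(A) has an N-methylamino group (-NHCH3) but the nitrogen still has one H (H1), not H0.
(B) contains a dimethylamino group (-N(CH3)2), which satisfies every atom and bond constraint.
(C) has a primary amino group (-NH2) but the nitrogen has H2, not H0 with three carbons.
So the answer is (B).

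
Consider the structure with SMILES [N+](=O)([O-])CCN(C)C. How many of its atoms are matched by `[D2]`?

Check the 8 heavy atoms by environment: 2× C (D2) → match; 1× N (charge +1, D3) → no; 1× O (charge -1, D1) → no; 1× O (D1) → no; 1× N (D3) → no; 2× C (D1) → no.
That gives 2 matching atoms.

2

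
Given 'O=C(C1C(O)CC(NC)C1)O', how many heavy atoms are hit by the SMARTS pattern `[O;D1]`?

3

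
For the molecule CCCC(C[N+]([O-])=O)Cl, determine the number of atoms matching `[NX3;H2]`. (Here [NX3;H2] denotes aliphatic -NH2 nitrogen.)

0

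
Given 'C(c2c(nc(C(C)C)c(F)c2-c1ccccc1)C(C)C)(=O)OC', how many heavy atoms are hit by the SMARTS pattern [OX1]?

Check the 23 heavy atoms by environment: 1× n (aromatic, X2) → no; 11× c (aromatic, X3) → no; 1× C (X3) → no; 1× O (X1) → match; 1× O (X2) → no; 7× C (X4) → no; 1× F (X1) → no.
That gives 1 matching atom.

1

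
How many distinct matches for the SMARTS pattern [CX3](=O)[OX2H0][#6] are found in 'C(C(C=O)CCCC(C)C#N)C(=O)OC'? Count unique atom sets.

1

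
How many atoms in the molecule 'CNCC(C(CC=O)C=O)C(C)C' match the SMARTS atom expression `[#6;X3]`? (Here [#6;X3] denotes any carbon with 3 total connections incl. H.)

The query [#6;X3] means: any carbon (aromatic or not) with three total connections.
Check the 13 heavy atoms by environment: 8× C (X4) → no; 2× C (X3) → match; 2× O (X1) → no; 1× N (X3) → no.
That gives 2 matching atoms.

2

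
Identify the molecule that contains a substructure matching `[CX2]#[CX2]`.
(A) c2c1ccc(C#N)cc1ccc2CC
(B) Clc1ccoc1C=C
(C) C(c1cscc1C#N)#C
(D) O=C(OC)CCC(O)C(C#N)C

C

[CX2]#[CX2] describes a carbon-carbon triple bond (an alkyne).
(A) has a nitrile (-C#N) but the triple bond is C#N, not C#C.
(B) has a vinyl group (-CH=CH2) but the C=C is a double bond; both carbons are CX3, not CX2.
(C) contains an ethynyl group (-C#CH), which satisfies every atom and bond constraint.
(D) has a nitrile (-C#N) but the triple bond is C#N, not C#C.
So the answer is (C).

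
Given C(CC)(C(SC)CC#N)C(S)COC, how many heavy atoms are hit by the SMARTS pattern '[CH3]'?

3

The query [CH3] means: aliphatic carbon with exactly three hydrogens.
Check the 14 heavy atoms by environment: 3× C (H2) → no; 3× C (H1) → no; 1× S (H0) → no; 3× C (H3) → match; 1× S (H1) → no; 1× C (H0) → no; 1× N (H0) → no; 1× O (H0) → no.
That gives 3 matching atoms.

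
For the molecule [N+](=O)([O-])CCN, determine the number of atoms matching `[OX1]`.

The query [OX1] means: aliphatic oxygen with one total connection — typically a carbonyl =O or an oxide.
Check the 6 heavy atoms by environment: 2× C (X4) → no; 1× N (charge +1, X3) → no; 1× O (charge -1, X1) → match; 1× O (X1) → match; 1× N (X3) → no.
Summing the matching environments: 1 + 1 = 2 matching atoms.

2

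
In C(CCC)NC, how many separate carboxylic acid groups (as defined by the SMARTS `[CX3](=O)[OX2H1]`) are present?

0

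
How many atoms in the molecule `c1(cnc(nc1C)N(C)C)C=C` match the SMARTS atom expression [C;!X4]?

2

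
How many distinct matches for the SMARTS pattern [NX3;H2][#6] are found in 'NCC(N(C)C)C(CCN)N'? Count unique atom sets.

[NX3;H2][#6] is the SMARTS for a primary amine: a trivalent nitrogen with two H attached to carbon.
The molecule carries 3 separate instances of a primary amino group (-NH2) meeting every constraint; each maps to a distinct set of atoms, giving 3 matches.

3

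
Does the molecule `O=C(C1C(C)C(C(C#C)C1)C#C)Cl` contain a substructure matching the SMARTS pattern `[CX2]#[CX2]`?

Yes

The pattern [CX2]#[CX2] describes a carbon-carbon triple bond — an alkyne.
The molecule carries an ethynyl group (-C#CH), whose atoms satisfy every constraint of the query, so the pattern matches.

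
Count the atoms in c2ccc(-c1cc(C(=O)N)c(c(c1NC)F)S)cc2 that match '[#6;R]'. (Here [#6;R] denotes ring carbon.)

12

Check the 19 heavy atoms by environment: 12× c (aromatic, in 6-ring) → match; 1× S (acyclic) → no; 2× C (acyclic) → no; 1× O (acyclic) → no; 2× N (acyclic) → no; 1× F (acyclic) → no.
That gives 12 matching atoms.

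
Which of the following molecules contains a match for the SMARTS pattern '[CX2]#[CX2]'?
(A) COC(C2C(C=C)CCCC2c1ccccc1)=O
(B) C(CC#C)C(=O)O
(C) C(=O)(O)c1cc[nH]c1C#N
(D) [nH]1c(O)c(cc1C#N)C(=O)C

B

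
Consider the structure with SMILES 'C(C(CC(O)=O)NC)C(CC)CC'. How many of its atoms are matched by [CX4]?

9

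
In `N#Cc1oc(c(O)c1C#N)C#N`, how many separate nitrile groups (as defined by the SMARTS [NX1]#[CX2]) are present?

3

[NX1]#[CX2] is the SMARTS for a nitrile: a nitrogen triple-bonded to a two-connected carbon.
The molecule carries 3 separate instances of a nitrile (-C#N) meeting every constraint; each maps to a distinct set of atoms, giving 3 matches.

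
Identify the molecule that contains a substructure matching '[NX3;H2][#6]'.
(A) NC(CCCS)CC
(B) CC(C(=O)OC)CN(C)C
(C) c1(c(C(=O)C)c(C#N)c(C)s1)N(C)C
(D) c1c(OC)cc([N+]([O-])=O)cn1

[NX3;H2][#6] describes a trivalent nitrogen with two H attached to carbon (a primary amine).
(A) contains a primary amino group (-NH2), which satisfies every atom and bond constraint.
(B) has a dimethylamino group (-N(CH3)2) but the nitrogen has H0, not H2.
(C) has a nitrile (-C#N) but the nitrogen is NX1 (triple-bonded), not NX3 with two H.
(D) has a nitro group (-[N+](=O)[O-]) but the nitrogen is [N+] with no H, not NX3H2.
So the answer is (A).

A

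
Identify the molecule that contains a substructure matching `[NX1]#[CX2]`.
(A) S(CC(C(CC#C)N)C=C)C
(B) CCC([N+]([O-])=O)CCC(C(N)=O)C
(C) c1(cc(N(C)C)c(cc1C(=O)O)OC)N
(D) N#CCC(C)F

D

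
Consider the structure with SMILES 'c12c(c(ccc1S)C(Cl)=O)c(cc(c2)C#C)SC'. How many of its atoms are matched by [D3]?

7

Check the 18 heavy atoms by environment: 6× c (aromatic, D3) → match; 4× c (aromatic, D2) → no; 1× S (D1) → no; 1× C (D3) → match; 1× O (D1) → no; 1× Cl (D1) → no; 1× C (D2) → no; 2× C (D1) → no; 1× S (D2) → no.
Summing the matching environments: 6 + 1 = 7 matching atoms.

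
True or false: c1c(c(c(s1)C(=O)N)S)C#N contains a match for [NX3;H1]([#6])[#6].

The pattern [NX3;H1]([#6])[#6] describes a trivalent nitrogen with one H, bonded to two carbons — a secondary amine.
The closest candidate here is a primary amide (-C(=O)NH2), but the -C(=O)NH2 nitrogen has H2, not H1. No other fragment satisfies the full query, so there is no match.

False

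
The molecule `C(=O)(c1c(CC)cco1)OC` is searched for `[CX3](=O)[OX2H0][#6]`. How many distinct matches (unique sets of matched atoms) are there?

1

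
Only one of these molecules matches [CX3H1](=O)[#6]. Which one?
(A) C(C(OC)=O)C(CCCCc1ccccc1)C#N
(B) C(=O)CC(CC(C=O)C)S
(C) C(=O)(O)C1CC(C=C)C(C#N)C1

B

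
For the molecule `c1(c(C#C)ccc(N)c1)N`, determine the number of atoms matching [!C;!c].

2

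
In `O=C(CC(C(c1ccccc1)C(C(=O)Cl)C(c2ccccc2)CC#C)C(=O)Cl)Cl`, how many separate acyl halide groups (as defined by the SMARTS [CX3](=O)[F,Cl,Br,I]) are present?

[CX3](=O)[F,Cl,Br,I] is the SMARTS for an acyl halide: a carbonyl carbon bonded to a halogen.
The molecule carries 3 separate instances of an acyl chloride (-C(=O)Cl) meeting every constraint; each maps to a distinct set of atoms, giving 3 matches.

3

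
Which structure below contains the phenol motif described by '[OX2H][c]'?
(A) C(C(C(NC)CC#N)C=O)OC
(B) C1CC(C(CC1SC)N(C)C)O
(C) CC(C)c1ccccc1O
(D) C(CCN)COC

[OX2H][c] describes a hydroxyl oxygen attached to an aromatic carbon (a phenol).
(A) has a methoxy ether (-OCH3) but the oxygen has H0, not H1.
(B) has a hydroxyl group (-OH) but the -OH is on an aliphatic carbon, not an aromatic c.
(C) contains a hydroxyl group (-OH), which satisfies every atom and bond constraint.
(D) has a methoxy ether (-OCH3) but the oxygen has H0, not H1.
So the answer is (C).

C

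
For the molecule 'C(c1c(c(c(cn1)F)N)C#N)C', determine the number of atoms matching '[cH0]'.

4

The query [cH0] means: aromatic carbon with no attached hydrogen (substituted or ring-fusion).
Check the 12 heavy atoms by environment: 1× n (aromatic, H0) → no; 1× c (aromatic, H1) → no; 4× c (aromatic, H0) → match; 1× F (H0) → no; 1× N (H2) → no; 1× C (H0) → no; 1× N (H0) → no; 1× C (H2) → no; 1× C (H3) → no.
That gives 4 matching atoms.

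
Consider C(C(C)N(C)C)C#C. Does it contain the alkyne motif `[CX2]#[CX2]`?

The pattern [CX2]#[CX2] describes a carbon-carbon triple bond — an alkyne.
The molecule carries an ethynyl group (-C#CH), whose atoms satisfy every constraint of the query, so the pattern matches.

Yes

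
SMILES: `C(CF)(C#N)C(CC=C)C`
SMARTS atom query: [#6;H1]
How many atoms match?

3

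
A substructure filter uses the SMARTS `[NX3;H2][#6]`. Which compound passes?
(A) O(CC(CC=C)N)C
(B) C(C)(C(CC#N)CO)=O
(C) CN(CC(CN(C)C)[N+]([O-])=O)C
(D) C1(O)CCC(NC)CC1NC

A

[NX3;H2][#6] describes a trivalent nitrogen with two H attached to carbon (a primary amine).
(A) contains a primary amino group (-NH2), which satisfies every atom and bond constraint.
(B) has a nitrile (-C#N) but the nitrogen is NX1 (triple-bonded), not NX3 with two H.
(C) has a dimethylamino group (-N(CH3)2) but the nitrogen has H0, not H2.
(D) has an N-methylamino group (-NHCH3) but the nitrogen bears two carbons and only one H (H1), not H2.
So the answer is (A).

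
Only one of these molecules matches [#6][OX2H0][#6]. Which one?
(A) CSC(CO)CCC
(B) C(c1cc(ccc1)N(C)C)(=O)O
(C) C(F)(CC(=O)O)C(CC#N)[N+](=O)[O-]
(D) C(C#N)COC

[#6][OX2H0][#6] describes an aliphatic oxygen bridging two carbons with no H on the oxygen (an ether).
(A) has a hydroxyl group (-OH) but the oxygen has H1, not H0 bridging two carbons.
(B) has a carboxylic acid group (-C(=O)OH) but the -OH oxygen has H1; the =O is OX1, not OX2.
(C) has a carboxylic acid group (-C(=O)OH) but the -OH oxygen has H1; the =O is OX1, not OX2.
(D) contains a methoxy ether (-OCH3), which satisfies every atom and bond constraint.
So the answer is (D).

D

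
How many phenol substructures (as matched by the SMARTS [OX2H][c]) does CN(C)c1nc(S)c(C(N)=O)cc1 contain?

0

[OX2H][c] is the SMARTS for a phenol: a hydroxyl oxygen attached to an aromatic carbon.
No fragment in the molecule satisfies every constraint, giving 0 matches.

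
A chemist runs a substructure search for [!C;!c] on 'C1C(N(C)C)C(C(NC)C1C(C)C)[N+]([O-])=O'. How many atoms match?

The query [!C;!c] means: neither aliphatic nor aromatic carbon — same as [!#6].
Check the 16 heavy atoms by environment: 11× C → no; 1× N (charge +1) → match; 1× O (charge -1) → match; 1× O → match; 2× N → match.
Summing the matching environments: 1 + 1 + 1 + 2 = 5 matching atoms.

5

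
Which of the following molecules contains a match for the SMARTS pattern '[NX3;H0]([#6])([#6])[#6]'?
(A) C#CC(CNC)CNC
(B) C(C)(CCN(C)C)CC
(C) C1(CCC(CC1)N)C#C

B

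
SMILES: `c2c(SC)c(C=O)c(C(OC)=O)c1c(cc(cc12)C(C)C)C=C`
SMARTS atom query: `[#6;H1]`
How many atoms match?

6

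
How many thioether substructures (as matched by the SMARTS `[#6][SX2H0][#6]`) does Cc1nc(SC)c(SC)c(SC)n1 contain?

[#6][SX2H0][#6] is the SMARTS for a thioether: an aliphatic sulfur bridging two carbons with no H on the sulfur.
The molecule carries 3 separate instances of a methylthio ether (-SCH3) meeting every constraint; each maps to a distinct set of atoms, giving 3 matches.

3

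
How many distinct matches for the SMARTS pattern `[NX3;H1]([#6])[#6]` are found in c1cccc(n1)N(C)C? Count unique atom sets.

0

[NX3;H1]([#6])[#6] is the SMARTS for a secondary amine: a trivalent nitrogen with one H, bonded to two carbons.
The molecule has a dimethylamino group (-N(CH3)2), but the nitrogen has H0, not H1; nothing else fits, so there are 0 matches.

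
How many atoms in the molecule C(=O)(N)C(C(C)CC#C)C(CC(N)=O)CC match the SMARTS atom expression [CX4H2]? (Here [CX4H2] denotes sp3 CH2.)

3

The query [CX4H2] means: sp3 carbon (X4) with exactly two hydrogens.
Check the 16 heavy atoms by environment: 3× C (H2, X4) → match; 3× C (H1, X4) → no; 2× C (H0, X3) → no; 2× O (H0, X1) → no; 2× N (H2, X3) → no; 1× C (H0, X2) → no; 1× C (H1, X2) → no; 2× C (H3, X4) → no.
That gives 3 matching atoms.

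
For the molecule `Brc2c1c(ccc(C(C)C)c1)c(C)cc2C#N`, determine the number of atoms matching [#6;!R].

Check the 17 heavy atoms by environment: 10× c (aromatic, in 6-ring) → no; 5× C (acyclic) → match; 1× Br (acyclic) → no; 1× N (acyclic) → no.
That gives 5 matching atoms.

5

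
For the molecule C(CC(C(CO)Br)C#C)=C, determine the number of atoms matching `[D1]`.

4

The query [D1] means: atom with exactly one heavy-atom neighbour (degree 1).
Check the 10 heavy atoms by environment: 4× C (D2) → no; 2× C (D3) → no; 1× O (D1) → match; 2× C (D1) → match; 1× Br (D1) → match.
Summing the matching environments: 1 + 2 + 1 = 4 matching atoms.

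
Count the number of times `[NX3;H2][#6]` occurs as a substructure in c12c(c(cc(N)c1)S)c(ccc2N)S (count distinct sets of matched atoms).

[NX3;H2][#6] is the SMARTS for a primary amine: a trivalent nitrogen with two H attached to carbon.
The molecule carries 2 separate instances of a primary amino group (-NH2) meeting every constraint; each maps to a distinct set of atoms, giving 2 matches.

2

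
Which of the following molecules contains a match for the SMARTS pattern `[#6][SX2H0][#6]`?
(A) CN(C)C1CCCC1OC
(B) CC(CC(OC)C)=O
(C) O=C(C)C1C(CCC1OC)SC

[#6][SX2H0][#6] describes an aliphatic sulfur bridging two carbons with no H on the sulfur (a thioether).
(A) has a methoxy ether (-OCH3) but the bridging atom is O, not S.
(B) has a methoxy ether (-OCH3) but the bridging atom is O, not S.
(C) contains a methylthio ether (-SCH3), which satisfies every atom and bond constraint.
So the answer is (C).

C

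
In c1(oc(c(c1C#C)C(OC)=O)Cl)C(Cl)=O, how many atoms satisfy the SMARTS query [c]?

4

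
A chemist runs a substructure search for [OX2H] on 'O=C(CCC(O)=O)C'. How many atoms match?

1

Check the 8 heavy atoms by environment: 2× C (H2, X4) → no; 2× C (H0, X3) → no; 2× O (H0, X1) → no; 1× C (H3, X4) → no; 1× O (H1, X2) → match.
That gives 1 matching atom.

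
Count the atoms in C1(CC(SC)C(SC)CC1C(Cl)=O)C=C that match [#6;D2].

The query [#6;D2] means: any carbon bonded to exactly two heavy atoms.
Check the 15 heavy atoms by environment: 5× C (D3) → no; 3× C (D2) → match; 2× S (D2) → no; 3× C (D1) → no; 1× O (D1) → no; 1× Cl (D1) → no.
That gives 3 matching atoms.

3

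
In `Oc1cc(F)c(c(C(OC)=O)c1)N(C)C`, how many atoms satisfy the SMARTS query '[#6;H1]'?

Check the 15 heavy atoms by environment: 4× c (aromatic, H0) → no; 2× c (aromatic, H1) → match; 1× F (H0) → no; 1× O (H1) → no; 1× N (H0) → no; 3× C (H3) → no; 1× C (H0) → no; 2× O (H0) → no.
That gives 2 matching atoms.

2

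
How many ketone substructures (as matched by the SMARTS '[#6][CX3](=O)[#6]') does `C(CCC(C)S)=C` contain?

0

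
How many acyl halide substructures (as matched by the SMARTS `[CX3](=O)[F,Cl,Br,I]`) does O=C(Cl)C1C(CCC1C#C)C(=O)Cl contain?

2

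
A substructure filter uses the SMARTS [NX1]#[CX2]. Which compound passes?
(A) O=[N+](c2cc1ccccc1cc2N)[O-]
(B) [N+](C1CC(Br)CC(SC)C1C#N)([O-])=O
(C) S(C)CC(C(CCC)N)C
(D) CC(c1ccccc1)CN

B

[NX1]#[CX2] describes a nitrogen triple-bonded to a two-connected carbon (a nitrile).
(A) has a nitro group (-[N+](=O)[O-]) but there is no C#N triple bond.
(B) contains a nitrile (-C#N), which satisfies every atom and bond constraint.
(C) has a primary amino group (-NH2) but the nitrogen is NX3 (three connections), not NX1 triple-bonded.
(D) has a primary amino group (-NH2) but the nitrogen is NX3 (three connections), not NX1 triple-bonded.
So the answer is (B).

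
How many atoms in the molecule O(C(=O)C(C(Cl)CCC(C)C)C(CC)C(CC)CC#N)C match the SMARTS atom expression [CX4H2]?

The query [CX4H2] means: sp3 carbon (X4) with exactly two hydrogens.
Check the 21 heavy atoms by environment: 5× C (H2, X4) → match; 5× C (H1, X4) → no; 1× C (H0, X3) → no; 1× O (H0, X1) → no; 1× O (H0, X2) → no; 5× C (H3, X4) → no; 1× C (H0, X2) → no; 1× N (H0, X1) → no; 1× Cl (H0, X1) → no.
That gives 5 matching atoms.

5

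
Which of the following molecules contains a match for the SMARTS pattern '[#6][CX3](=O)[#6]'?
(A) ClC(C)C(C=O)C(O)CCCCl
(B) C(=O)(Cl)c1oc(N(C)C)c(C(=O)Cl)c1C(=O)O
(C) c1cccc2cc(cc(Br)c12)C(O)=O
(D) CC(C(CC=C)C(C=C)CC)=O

D

[#6][CX3](=O)[#6] describes a carbonyl carbon (no H) flanked by two carbons (a ketone).
(A) has an aldehyde (-CHO) but the carbonyl carbon has H1, so it is not flanked by two carbons.
(B) has a carboxylic acid group (-C(=O)OH) but one neighbour of the carbonyl carbon is O, not C.
(C) has a carboxylic acid group (-C(=O)OH) but one neighbour of the carbonyl carbon is O, not C.
(D) contains an acetyl/ketone group (-C(=O)CH3), which satisfies every atom and bond constraint.
So the answer is (D).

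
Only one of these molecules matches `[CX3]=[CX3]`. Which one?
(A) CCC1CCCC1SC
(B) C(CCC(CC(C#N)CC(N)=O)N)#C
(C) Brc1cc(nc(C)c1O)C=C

C

[CX3]=[CX3] describes a non-aromatic C=C double bond between two sp2 carbons (an alkene).
(A) has an ethyl group (-CH2CH3) but its C-C bond is a single bond between CX4 carbons, not CX3=CX3.
(B) has an ethynyl group (-C#CH) but the C-C bond is a triple bond, not a double bond.
(C) contains a vinyl group (-CH=CH2), which satisfies every atom and bond constraint.
So the answer is (C).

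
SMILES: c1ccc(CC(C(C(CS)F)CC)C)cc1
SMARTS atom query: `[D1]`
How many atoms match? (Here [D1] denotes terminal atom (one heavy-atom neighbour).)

Check the 16 heavy atoms by environment: 3× C (D2) → no; 3× C (D3) → no; 1× S (D1) → match; 2× C (D1) → match; 1× c (aromatic, D3) → no; 5× c (aromatic, D2) → no; 1× F (D1) → match.
Summing the matching environments: 1 + 2 + 1 = 4 matching atoms.

4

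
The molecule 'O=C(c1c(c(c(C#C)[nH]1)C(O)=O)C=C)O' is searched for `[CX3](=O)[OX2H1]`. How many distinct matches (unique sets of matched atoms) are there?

2

[CX3](=O)[OX2H1] is the SMARTS for a carboxylic acid: an sp2 carbon double-bonded to O and single-bonded to an -OH oxygen.
The molecule carries 2 separate instances of a carboxylic acid group (-C(=O)OH) meeting every constraint; each maps to a distinct set of atoms, giving 2 matches.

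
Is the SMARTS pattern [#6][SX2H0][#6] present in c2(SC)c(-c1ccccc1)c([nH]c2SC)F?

Yes

The pattern [#6][SX2H0][#6] describes an aliphatic sulfur bridging two carbons with no H on the sulfur — a thioether.
The molecule carries a methylthio ether (-SCH3), whose atoms satisfy every constraint of the query, so the pattern matches.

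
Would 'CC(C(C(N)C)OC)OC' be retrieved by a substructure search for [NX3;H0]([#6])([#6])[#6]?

No

The pattern [NX3;H0]([#6])([#6])[#6] describes a trivalent nitrogen with no H, bonded to three carbons — a tertiary amine.
The closest candidate here is a primary amino group (-NH2), but the nitrogen has H2, not H0 with three carbons. No other fragment satisfies the full query, so there is no match.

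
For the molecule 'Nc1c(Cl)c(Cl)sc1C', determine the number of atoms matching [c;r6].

0

The query [c;r6] means: aromatic carbon that belongs to a six-membered ring.
Check the 9 heavy atoms by environment: 1× s (aromatic, in 5-ring) → no; 4× c (aromatic, in 5-ring) → no; 1× N (acyclic) → no; 2× Cl (acyclic) → no; 1× C (acyclic) → no.
No environment satisfies the query, so 0 matching atoms.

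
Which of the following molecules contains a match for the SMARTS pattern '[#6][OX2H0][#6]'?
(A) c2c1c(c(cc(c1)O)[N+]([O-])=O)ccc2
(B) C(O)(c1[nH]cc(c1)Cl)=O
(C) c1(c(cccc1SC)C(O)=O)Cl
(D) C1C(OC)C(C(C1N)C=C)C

D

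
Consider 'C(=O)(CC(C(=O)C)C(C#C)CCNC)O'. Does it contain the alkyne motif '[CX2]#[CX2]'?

Yes

The pattern [CX2]#[CX2] describes a carbon-carbon triple bond — an alkyne.
The molecule carries an ethynyl group (-C#CH), whose atoms satisfy every constraint of the query, so the pattern matches.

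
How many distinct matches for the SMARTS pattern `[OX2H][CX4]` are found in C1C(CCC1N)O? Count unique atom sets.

[OX2H][CX4] is the SMARTS for an aliphatic alcohol: a hydroxyl oxygen bound to an sp3 (X4) carbon.
Exactly one fragment in the molecule meets all constraints, giving 1 match.

1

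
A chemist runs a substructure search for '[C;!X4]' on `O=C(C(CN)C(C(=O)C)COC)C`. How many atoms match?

2

The query [C;!X4] means: aliphatic carbon that does not have four total connections.
Check the 13 heavy atoms by environment: 7× C (X4) → no; 1× O (X2) → no; 2× C (X3) → match; 2× O (X1) → no; 1× N (X3) → no.
That gives 2 matching atoms.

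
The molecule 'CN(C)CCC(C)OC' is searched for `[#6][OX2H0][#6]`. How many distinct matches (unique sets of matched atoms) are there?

[#6][OX2H0][#6] is the SMARTS for an ether: an aliphatic oxygen bridging two carbons with no H on the oxygen.
Exactly one fragment in the molecule meets all constraints, giving 1 match.

1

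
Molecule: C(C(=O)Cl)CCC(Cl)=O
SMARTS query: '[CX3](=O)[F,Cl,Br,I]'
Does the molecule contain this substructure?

Yes

The pattern [CX3](=O)[F,Cl,Br,I] describes a carbonyl carbon bonded to a halogen — an acyl halide.
The molecule carries an acyl chloride (-C(=O)Cl), whose atoms satisfy every constraint of the query, so the pattern matches.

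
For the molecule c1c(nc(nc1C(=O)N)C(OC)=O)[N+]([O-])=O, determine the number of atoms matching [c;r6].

4

The query [c;r6] means: aromatic carbon that belongs to a six-membered ring.
Check the 16 heavy atoms by environment: 2× n (aromatic, in 6-ring) → no; 4× c (aromatic, in 6-ring) → match; 3× C (acyclic) → no; 4× O (acyclic) → no; 1× N (acyclic) → no; 1× N (charge +1, acyclic) → no; 1× O (charge -1, acyclic) → no.
That gives 4 matching atoms.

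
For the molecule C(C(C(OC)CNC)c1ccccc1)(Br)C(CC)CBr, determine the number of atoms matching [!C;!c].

The query [!C;!c] means: neither aliphatic nor aromatic carbon — same as [!#6].
Check the 20 heavy atoms by environment: 10× C → no; 6× c (aromatic) → no; 1× O → match; 1× N → match; 2× Br → match.
Summing the matching environments: 1 + 1 + 2 = 4 matching atoms.

4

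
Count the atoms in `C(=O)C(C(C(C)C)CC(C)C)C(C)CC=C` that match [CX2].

0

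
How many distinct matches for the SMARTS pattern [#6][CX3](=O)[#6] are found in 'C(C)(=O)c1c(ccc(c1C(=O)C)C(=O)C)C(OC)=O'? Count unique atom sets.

[#6][CX3](=O)[#6] is the SMARTS for a ketone: a carbonyl carbon (no H) flanked by two carbons.
The molecule carries 3 separate instances of an acetyl/ketone group (-C(=O)CH3) meeting every constraint; each maps to a distinct set of atoms, giving 3 matches.

3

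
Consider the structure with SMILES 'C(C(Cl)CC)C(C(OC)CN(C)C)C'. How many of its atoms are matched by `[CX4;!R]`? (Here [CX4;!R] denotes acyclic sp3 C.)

11

Check the 14 heavy atoms by environment: 11× C (X4, acyclic) → match; 1× Cl (X1, acyclic) → no; 1× N (X3, acyclic) → no; 1× O (X2, acyclic) → no.
That gives 11 matching atoms.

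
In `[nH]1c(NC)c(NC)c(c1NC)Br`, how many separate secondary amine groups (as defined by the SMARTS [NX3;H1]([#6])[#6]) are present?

3

[NX3;H1]([#6])[#6] is the SMARTS for a secondary amine: a trivalent nitrogen with one H, bonded to two carbons.
The molecule carries 3 separate instances of an N-methylamino group (-NHCH3) meeting every constraint; each maps to a distinct set of atoms, giving 3 matches.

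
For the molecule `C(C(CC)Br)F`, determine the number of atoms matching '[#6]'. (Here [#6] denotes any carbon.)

The query [#6] means: #6 matches any atom with atomic number 6 (carbon, aromatic or aliphatic).
Check the 6 heavy atoms by environment: 4× C → match; 1× Br → no; 1× F → no.
That gives 4 matching atoms.

4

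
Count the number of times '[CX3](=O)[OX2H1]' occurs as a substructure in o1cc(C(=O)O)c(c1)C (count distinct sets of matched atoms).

[CX3](=O)[OX2H1] is the SMARTS for a carboxylic acid: an sp2 carbon double-bonded to O and single-bonded to an -OH oxygen.
Exactly one fragment in the molecule meets all constraints, giving 1 match.

1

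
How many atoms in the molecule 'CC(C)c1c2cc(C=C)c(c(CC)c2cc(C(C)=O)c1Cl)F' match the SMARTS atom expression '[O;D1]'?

The query [O;D1] means: aliphatic oxygen bonded to exactly one heavy atom.
Check the 22 heavy atoms by environment: 8× c (aromatic, D3) → no; 2× c (aromatic, D2) → no; 2× C (D2) → no; 5× C (D1) → no; 1× F (D1) → no; 2× C (D3) → no; 1× O (D1) → match; 1× Cl (D1) → no.
That gives 1 matching atom.

1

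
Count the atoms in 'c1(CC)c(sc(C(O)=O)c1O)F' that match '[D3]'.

5

The query [D3] means: atom with exactly three heavy-atom neighbours.
Check the 12 heavy atoms by environment: 1× s (aromatic, D2) → no; 4× c (aromatic, D3) → match; 3× O (D1) → no; 1× C (D3) → match; 1× F (D1) → no; 1× C (D2) → no; 1× C (D1) → no.
Summing the matching environments: 4 + 1 = 5 matching atoms.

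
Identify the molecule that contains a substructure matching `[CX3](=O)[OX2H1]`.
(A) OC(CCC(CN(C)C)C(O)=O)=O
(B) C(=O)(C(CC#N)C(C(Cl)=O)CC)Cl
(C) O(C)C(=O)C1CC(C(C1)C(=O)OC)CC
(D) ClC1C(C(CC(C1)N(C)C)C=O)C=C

[CX3](=O)[OX2H1] describes an sp2 carbon double-bonded to O and single-bonded to an -OH oxygen (a carboxylic acid).
(A) contains a carboxylic acid group (-C(=O)OH), which satisfies every atom and bond constraint.
(B) has an acyl chloride (-C(=O)Cl) but the carbonyl is bonded to Cl, not to an -OH oxygen.
(C) has a methyl-ester group (-C(=O)OCH3) but the singly-bonded O has no H (OX2H0, not OX2H1).
(D) has an aldehyde (-CHO) but there is no singly-bonded oxygen on the carbonyl carbon.
So the answer is (A).

A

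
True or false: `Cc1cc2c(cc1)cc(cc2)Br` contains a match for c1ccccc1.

True

The pattern c1ccccc1 describes six aromatic carbons in a ring — a benzene ring.
The required atom environment is present in the molecule, so the pattern matches.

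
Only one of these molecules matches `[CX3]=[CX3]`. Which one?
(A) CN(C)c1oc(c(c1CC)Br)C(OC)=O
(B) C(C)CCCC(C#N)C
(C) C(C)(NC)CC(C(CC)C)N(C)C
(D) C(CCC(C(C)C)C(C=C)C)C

D

[CX3]=[CX3] describes a non-aromatic C=C double bond between two sp2 carbons (an alkene).
(A) has an ethyl group (-CH2CH3) but its C-C bond is a single bond between CX4 carbons, not CX3=CX3.
(B) has an ethyl group (-CH2CH3) but its C-C bond is a single bond between CX4 carbons, not CX3=CX3.
(C) has an ethyl group (-CH2CH3) but its C-C bond is a single bond between CX4 carbons, not CX3=CX3.
(D) contains a vinyl group (-CH=CH2), which satisfies every atom and bond constraint.
So the answer is (D).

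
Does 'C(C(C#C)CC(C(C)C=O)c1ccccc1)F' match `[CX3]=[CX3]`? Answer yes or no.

No

The pattern [CX3]=[CX3] describes a non-aromatic C=C double bond between two sp2 carbons — an alkene.
The closest candidate here is an ethynyl group (-C#CH), but the C-C bond is a triple bond, not a double bond. No other fragment satisfies the full query, so there is no match.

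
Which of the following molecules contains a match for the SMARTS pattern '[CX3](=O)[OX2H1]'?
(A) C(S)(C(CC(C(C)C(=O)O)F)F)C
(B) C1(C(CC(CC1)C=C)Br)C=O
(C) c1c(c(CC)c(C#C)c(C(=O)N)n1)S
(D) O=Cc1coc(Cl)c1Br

[CX3](=O)[OX2H1] describes an sp2 carbon double-bonded to O and single-bonded to an -OH oxygen (a carboxylic acid).
(A) contains a carboxylic acid group (-C(=O)OH), which satisfies every atom and bond constraint.
(B) has an aldehyde (-CHO) but there is no singly-bonded oxygen on the carbonyl carbon.
(C) has a primary amide (-C(=O)NH2) but the carbonyl is bonded to N, not to an -OH oxygen.
(D) has an aldehyde (-CHO) but there is no singly-bonded oxygen on the carbonyl carbon.
So the answer is (A).

A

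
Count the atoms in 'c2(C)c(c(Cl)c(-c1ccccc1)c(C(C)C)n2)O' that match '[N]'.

0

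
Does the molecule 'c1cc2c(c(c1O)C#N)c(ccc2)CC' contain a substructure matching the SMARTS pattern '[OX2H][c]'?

The pattern [OX2H][c] describes a hydroxyl oxygen attached to an aromatic carbon — a phenol.
The molecule carries a hydroxyl group (-OH), whose atoms satisfy every constraint of the query, so the pattern matches.

Yes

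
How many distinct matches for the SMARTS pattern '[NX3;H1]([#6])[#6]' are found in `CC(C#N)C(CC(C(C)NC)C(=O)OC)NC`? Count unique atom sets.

2

[NX3;H1]([#6])[#6] is the SMARTS for a secondary amine: a trivalent nitrogen with one H, bonded to two carbons.
The molecule carries 2 separate instances of an N-methylamino group (-NHCH3) meeting every constraint; each maps to a distinct set of atoms, giving 2 matches.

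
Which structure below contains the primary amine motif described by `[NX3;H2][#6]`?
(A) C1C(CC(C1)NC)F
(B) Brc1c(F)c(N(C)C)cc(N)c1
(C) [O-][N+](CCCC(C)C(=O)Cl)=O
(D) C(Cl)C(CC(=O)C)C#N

[NX3;H2][#6] describes a trivalent nitrogen with two H attached to carbon (a primary amine).
(A) has an N-methylamino group (-NHCH3) but the nitrogen bears two carbons and only one H (H1), not H2.
(B) contains a primary amino group (-NH2), which satisfies every atom and bond constraint.
(C) has a nitro group (-[N+](=O)[O-]) but the nitrogen is [N+] with no H, not NX3H2.
(D) has a nitrile (-C#N) but the nitrogen is NX1 (triple-bonded), not NX3 with two H.
So the answer is (B).

B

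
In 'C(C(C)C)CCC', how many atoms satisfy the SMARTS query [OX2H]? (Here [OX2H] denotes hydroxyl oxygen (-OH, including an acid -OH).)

0

The query [OX2H] means: aliphatic oxygen with two connections, one of which is H — an -OH oxygen.
Check the 7 heavy atoms by environment: 3× C (H2, X4) → no; 3× C (H3, X4) → no; 1× C (H1, X4) → no.
No environment satisfies the query, so 0 matching atoms.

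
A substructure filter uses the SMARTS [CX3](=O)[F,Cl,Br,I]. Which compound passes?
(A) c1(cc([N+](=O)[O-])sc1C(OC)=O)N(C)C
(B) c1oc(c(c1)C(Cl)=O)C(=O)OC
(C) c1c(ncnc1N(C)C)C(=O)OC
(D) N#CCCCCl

B

[CX3](=O)[F,Cl,Br,I] describes a carbonyl carbon bonded to a halogen (an acyl halide).
(A) has a methyl-ester group (-C(=O)OCH3) but the carbonyl is bonded to -O-C, not to a halogen.
(B) contains an acyl chloride (-C(=O)Cl), which satisfies every atom and bond constraint.
(C) has a methyl-ester group (-C(=O)OCH3) but the carbonyl is bonded to -O-C, not to a halogen.
(D) has a chloro substituent but the Cl is not on a carbonyl carbon.
So the answer is (B).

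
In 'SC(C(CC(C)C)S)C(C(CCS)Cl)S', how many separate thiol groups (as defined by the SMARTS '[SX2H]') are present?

4

[SX2H] is the SMARTS for a thiol: an aliphatic sulfur with two connections, one being H.
The molecule carries 4 separate instances of a thiol (-SH) meeting every constraint; each maps to a distinct set of atoms, giving 4 matches.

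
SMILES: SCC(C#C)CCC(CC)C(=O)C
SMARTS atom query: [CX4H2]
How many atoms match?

4

The query [CX4H2] means: sp3 carbon (X4) with exactly two hydrogens.
Check the 13 heavy atoms by environment: 4× C (H2, X4) → match; 2× C (H1, X4) → no; 2× C (H3, X4) → no; 1× C (H0, X3) → no; 1× O (H0, X1) → no; 1× C (H0, X2) → no; 1× C (H1, X2) → no; 1× S (H1, X2) → no.
That gives 4 matching atoms.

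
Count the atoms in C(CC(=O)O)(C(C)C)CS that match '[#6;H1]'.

2

The query [#6;H1] means: any carbon bearing exactly one hydrogen.
Check the 10 heavy atoms by environment: 2× C (H2) → no; 2× C (H1) → match; 2× C (H3) → no; 1× C (H0) → no; 1× O (H0) → no; 1× O (H1) → no; 1× S (H1) → no.
That gives 2 matching atoms.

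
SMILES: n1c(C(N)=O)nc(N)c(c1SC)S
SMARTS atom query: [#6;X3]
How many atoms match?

Check the 13 heavy atoms by environment: 2× n (aromatic, X2) → no; 4× c (aromatic, X3) → match; 2× S (X2) → no; 1× C (X3) → match; 1× O (X1) → no; 2× N (X3) → no; 1× C (X4) → no.
Summing the matching environments: 4 + 1 = 5 matching atoms.

5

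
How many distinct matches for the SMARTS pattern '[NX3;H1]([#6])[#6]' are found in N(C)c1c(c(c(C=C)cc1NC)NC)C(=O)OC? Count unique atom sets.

3

[NX3;H1]([#6])[#6] is the SMARTS for a secondary amine: a trivalent nitrogen with one H, bonded to two carbons.
The molecule carries 3 separate instances of an N-methylamino group (-NHCH3) meeting every constraint; each maps to a distinct set of atoms, giving 3 matches.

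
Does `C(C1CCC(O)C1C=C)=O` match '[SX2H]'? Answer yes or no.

No

The pattern [SX2H] describes an aliphatic sulfur with two connections, one being H — a thiol.
The closest candidate here is a hydroxyl group (-OH), but it is an -OH, not an -SH. No other fragment satisfies the full query, so there is no match.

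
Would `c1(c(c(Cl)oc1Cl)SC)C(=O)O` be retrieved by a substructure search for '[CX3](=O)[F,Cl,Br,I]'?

No

The pattern [CX3](=O)[F,Cl,Br,I] describes a carbonyl carbon bonded to a halogen — an acyl halide.
The closest candidate here is a chloro substituent, but the Cl is not on a carbonyl carbon. No other fragment satisfies the full query, so there is no match.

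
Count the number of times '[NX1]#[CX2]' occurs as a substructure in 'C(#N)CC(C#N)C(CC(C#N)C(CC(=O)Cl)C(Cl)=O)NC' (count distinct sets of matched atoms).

3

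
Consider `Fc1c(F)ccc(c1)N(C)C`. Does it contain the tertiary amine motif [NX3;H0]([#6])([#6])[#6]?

Yes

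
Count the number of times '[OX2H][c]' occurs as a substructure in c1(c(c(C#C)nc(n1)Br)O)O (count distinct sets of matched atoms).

2

[OX2H][c] is the SMARTS for a phenol: a hydroxyl oxygen attached to an aromatic carbon.
The molecule carries 2 separate instances of a hydroxyl group (-OH) meeting every constraint; each maps to a distinct set of atoms, giving 2 matches.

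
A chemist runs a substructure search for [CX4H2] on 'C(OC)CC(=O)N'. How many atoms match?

The query [CX4H2] means: sp3 carbon (X4) with exactly two hydrogens.
Check the 7 heavy atoms by environment: 2× C (H2, X4) → match; 1× C (H0, X3) → no; 1× O (H0, X1) → no; 1× N (H2, X3) → no; 1× O (H0, X2) → no; 1× C (H3, X4) → no.
That gives 2 matching atoms.

2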